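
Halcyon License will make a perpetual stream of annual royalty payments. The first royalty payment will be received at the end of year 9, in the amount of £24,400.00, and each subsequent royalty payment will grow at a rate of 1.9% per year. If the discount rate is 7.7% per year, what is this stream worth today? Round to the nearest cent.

Value at end of year 8: C₁ / (r − g) = £24,400.00 / (0.077 − 0.019) = £420,689.6552
Discount to today: PV = £420,689.6552 / (1 + 0.077)^8 = £420,689.6552 / 1.810196 = £232,400.04

£232400.04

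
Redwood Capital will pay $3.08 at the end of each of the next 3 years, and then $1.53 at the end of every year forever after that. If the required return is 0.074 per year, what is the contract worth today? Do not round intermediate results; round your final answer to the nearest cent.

$24.71

PV of 3-year annuity: $3.08 × [1 − (1+0.074)^−3] / 0.074 = 8.02418
Perpetuity value at year 3: $1.53 / 0.074 = 20.67568
PV of perpetuity: 20.67568 / (1+0.074)^3 = 16.68964
Total PV = 8.02418 + 16.68964 = 24.71382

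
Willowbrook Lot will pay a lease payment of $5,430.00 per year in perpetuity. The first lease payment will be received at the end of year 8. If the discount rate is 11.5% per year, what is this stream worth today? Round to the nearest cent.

Value at end of year 7: C / r = $5,430.00 / 0.115 = $47,217.3913
Discount to today: PV = $47,217.3913 / (1 + 0.115)^7 = $47,217.3913 / 2.142516 = $22,038.29

$22038.29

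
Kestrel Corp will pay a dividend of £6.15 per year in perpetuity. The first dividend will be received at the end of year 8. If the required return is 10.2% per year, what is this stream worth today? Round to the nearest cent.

£30.55

Value at end of year 7: C / r = £6.15 / 0.102 = £60.2941
Discount to today: PV = £60.2941 / (1 + 0.102)^7 = £60.2941 / 1.973655 = £30.55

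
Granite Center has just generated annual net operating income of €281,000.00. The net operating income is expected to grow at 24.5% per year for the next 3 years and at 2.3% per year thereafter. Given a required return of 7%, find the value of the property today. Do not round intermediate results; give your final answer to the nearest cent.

€10784801.08

D_1 = 349845.00000
D_2 = 435557.02500
D_3 = 542268.49612
Terminal value at year 3: TV = D_3×(1+g_2)/(r−g_2) = 554740.67154/0.047 = 11802993.01140
P_0 = D_1/(1+r)^1 + D_2/(1+r)^2 + D_3/(1+r)^3 + TV/(1+r)^3
    = 326957.94393 + 380432.37401 + 442652.62209 + 9634758.13616 = 10784801.07619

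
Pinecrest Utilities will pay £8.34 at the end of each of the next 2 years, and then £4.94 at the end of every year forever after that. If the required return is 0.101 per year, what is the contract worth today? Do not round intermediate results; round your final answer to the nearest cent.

£54.80

PV of 2-year annuity: £8.34 × [1 − (1+0.101)^−2] / 0.101 = 14.45498
Perpetuity value at year 2: £4.94 / 0.101 = 48.91089
PV of perpetuity: 48.91089 / (1+0.101)^2 = 40.34883
Total PV = 14.45498 + 40.34883 = 54.80381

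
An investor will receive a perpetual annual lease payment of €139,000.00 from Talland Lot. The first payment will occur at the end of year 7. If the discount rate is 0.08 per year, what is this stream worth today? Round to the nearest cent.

Value at end of year 6: C / r = €139,000.00 / 0.08 = €1,737,500.0000
Discount to today: PV = €1,737,500.0000 / (1 + 0.08)^6 = €1,737,500.0000 / 1.586874 = €1,094,919.73

€1094919.73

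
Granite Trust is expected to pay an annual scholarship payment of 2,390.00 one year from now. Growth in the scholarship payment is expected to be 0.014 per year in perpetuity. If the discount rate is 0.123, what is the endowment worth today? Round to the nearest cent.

Growing perpetuity: P = D₁ / (r − g) = 2,390.0000 / (0.123 − 0.014) = 21,926.61

21926.61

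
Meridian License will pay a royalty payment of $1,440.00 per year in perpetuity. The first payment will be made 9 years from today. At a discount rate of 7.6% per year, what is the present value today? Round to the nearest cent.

$10545.10

Value at end of year 8: C / r = $1,440.00 / 0.076 = $18,947.3684
Discount to today: PV = $18,947.3684 / (1 + 0.076)^8 = $18,947.3684 / 1.796794 = $10,545.10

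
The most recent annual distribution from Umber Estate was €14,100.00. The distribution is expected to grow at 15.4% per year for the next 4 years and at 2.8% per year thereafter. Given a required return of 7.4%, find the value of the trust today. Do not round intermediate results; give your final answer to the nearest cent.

D_1 = 16271.40000
D_2 = 18777.19560
D_3 = 21668.88372
D_4 = 25005.89182
Terminal value at year 4: TV = D_4×(1+g_2)/(r−g_2) = 25706.05679/0.046 = 558827.32145
P_0 = D_1/(1+r)^1 + D_2/(1+r)^2 + D_3/(1+r)^3 + D_4/(1+r)^4 + TV/(1+r)^4
    = 15150.27933 + 16278.79176 + 17491.36470 + 18794.25965 + 420010.84606 = 487725.54150

€487725.54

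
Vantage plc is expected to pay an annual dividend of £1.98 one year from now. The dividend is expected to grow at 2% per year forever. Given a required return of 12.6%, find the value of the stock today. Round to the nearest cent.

£18.68

Growing perpetuity: P = D₁ / (r − g) = £1.9800 / (0.126 − 0.02) = £18.68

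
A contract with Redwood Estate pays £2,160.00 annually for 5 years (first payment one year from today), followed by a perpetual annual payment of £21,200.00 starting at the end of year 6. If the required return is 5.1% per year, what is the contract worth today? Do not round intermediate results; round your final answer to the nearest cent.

PV of 5-year annuity: £2,160.00 × [1 − (1+0.051)^−5] / 0.051 = 9325.87513
Perpetuity value at year 5: £21,200.00 / 0.051 = 415686.27451
PV of perpetuity: 415686.27451 / (1+0.051)^5 = 324154.53711
Total PV = 9325.87513 + 324154.53711 = 333480.41224

£333480.41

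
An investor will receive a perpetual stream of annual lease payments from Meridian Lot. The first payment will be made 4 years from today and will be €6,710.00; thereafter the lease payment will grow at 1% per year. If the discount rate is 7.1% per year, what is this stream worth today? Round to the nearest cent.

Value at end of year 3: C₁ / (r − g) = €6,710.00 / (0.071 − 0.01) = €110,000.0000
Discount to today: PV = €110,000.0000 / (1 + 0.071)^3 = €110,000.0000 / 1.228481 = €89,541.48

€89541.48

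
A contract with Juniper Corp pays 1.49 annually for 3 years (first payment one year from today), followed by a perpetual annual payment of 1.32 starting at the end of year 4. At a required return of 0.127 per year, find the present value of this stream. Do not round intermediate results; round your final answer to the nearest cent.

10.80

PV of 3-year annuity: 1.49 × [1 − (1+0.127)^−3] / 0.127 = 3.53612
Perpetuity value at year 3: 1.32 / 0.127 = 10.39370
PV of perpetuity: 10.39370 / (1+0.127)^3 = 7.26103
Total PV = 3.53612 + 7.26103 = 10.79715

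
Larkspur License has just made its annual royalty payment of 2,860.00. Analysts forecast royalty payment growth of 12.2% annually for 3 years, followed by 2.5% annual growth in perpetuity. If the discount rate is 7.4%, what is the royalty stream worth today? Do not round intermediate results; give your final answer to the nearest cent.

77581.84

D_1 = 3208.92000
D_2 = 3600.40824
D_3 = 4039.65805
Terminal value at year 3: TV = D_3×(1+g_2)/(r−g_2) = 4140.64950/0.049 = 84503.05095
P_0 = D_1/(1+r)^1 + D_2/(1+r)^2 + D_3/(1+r)^3 + TV/(1+r)^3
    = 2987.82123 + 3121.35514 + 3260.85704 + 68211.80552 = 77581.83893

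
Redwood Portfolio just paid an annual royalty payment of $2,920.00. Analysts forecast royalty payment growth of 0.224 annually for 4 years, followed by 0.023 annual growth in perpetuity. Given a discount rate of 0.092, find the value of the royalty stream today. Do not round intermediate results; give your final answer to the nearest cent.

D_1 = 3574.08000
D_2 = 4374.67392
D_3 = 5354.60088
D_4 = 6554.03147
Terminal value at year 4: TV = D_4×(1+g_2)/(r−g_2) = 6704.77420/0.069 = 97170.64056
P_0 = D_1/(1+r)^1 + D_2/(1+r)^2 + D_3/(1+r)^3 + D_4/(1+r)^4 + TV/(1+r)^4
    = 3272.96703 + 3668.60041 + 4112.05760 + 4609.11951 + 68335.20666 = 83997.95122

$83997.95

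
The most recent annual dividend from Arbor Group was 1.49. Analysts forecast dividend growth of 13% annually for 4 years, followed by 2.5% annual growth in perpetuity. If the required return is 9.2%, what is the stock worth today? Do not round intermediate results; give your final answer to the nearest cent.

D_1 = 1.68370
D_2 = 1.90258
D_3 = 2.14992
D_4 = 2.42941
Terminal value at year 4: TV = D_4×(1+g_2)/(r−g_2) = 2.49014/0.067 = 37.16628
P_0 = D_1/(1+r)^1 + D_2/(1+r)^2 + D_3/(1+r)^3 + D_4/(1+r)^4 + TV/(1+r)^4
    = 1.54185 + 1.59550 + 1.65103 + 1.70848 + 26.13717 = 32.63403

32.63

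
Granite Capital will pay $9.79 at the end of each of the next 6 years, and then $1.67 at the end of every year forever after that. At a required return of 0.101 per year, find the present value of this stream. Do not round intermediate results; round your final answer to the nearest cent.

PV of 6-year annuity: $9.79 × [1 − (1+0.101)^−6] / 0.101 = 42.51334
Perpetuity value at year 6: $1.67 / 0.101 = 16.53465
PV of perpetuity: 16.53465 / (1+0.101)^6 = 9.28263
Total PV = 42.51334 + 9.28263 = 51.79597

$51.80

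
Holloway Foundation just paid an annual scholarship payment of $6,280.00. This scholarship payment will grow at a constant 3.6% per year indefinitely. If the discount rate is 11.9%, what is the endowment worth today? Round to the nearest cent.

$78386.51

D₁ = D₀ × (1 + g) = $6,280.00 × 1.036 = $6,506.0800
Growing perpetuity: P = D₁ / (r − g) = $6,506.0800 / (0.119 − 0.036) = $78,386.51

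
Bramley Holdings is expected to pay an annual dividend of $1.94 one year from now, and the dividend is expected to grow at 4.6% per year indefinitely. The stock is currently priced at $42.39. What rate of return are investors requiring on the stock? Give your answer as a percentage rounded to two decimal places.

P = D₁/(r − g) ⇒ r = D₁/P + g = $1.9400/$42.39 + 0.046 = 0.045766 + 0.046 = 0.091766

9.18%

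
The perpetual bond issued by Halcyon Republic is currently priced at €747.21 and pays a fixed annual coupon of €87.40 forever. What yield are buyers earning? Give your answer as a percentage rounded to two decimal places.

11.70%

P = C/r ⇒ r = C/P = €87.40/€747.21 = 0.116968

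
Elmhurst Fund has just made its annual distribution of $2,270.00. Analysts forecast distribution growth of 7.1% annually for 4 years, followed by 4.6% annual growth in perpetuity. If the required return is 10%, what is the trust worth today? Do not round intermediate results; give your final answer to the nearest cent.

$48011.11

D_1 = 2431.17000
D_2 = 2603.78307
D_3 = 2788.65167
D_4 = 2986.64594
Terminal value at year 4: TV = D_4×(1+g_2)/(r−g_2) = 3124.03165/0.054 = 57852.43795
P_0 = D_1/(1+r)^1 + D_2/(1+r)^2 + D_3/(1+r)^3 + D_4/(1+r)^4 + TV/(1+r)^4
    = 2210.15455 + 2151.88683 + 2095.15527 + 2039.91936 + 39513.99355 = 48011.10956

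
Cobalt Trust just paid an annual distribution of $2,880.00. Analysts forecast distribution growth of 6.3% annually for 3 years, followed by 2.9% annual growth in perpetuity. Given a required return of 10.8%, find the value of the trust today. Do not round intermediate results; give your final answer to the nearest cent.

D_1 = 3061.44000
D_2 = 3254.31072
D_3 = 3459.33230
Terminal value at year 3: TV = D_3×(1+g_2)/(r−g_2) = 3559.65293/0.079 = 45058.89787
P_0 = D_1/(1+r)^1 + D_2/(1+r)^2 + D_3/(1+r)^3 + TV/(1+r)^3
    = 2763.03249 + 2650.81547 + 2543.15599 + 33125.41162 = 41082.41558

$41082.42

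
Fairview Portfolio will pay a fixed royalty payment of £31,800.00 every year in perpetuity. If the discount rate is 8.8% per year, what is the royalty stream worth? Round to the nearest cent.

£361363.64

Level perpetuity: PV = C / r = £31,800.00 / 0.088 = £361,363.64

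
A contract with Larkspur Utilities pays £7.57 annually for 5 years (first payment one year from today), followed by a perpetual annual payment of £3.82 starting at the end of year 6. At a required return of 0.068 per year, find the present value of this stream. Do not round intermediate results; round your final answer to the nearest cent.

PV of 5-year annuity: £7.57 × [1 − (1+0.068)^−5] / 0.068 = 31.20542
Perpetuity value at year 5: £3.82 / 0.068 = 56.17647
PV of perpetuity: 56.17647 / (1+0.068)^5 = 40.42948
Total PV = 31.20542 + 40.42948 = 71.63490

£71.63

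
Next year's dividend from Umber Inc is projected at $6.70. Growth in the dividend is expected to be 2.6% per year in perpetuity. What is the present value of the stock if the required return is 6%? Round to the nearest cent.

Growing perpetuity: P = D₁ / (r − g) = $6.7000 / (0.06 − 0.026) = $197.06

$197.06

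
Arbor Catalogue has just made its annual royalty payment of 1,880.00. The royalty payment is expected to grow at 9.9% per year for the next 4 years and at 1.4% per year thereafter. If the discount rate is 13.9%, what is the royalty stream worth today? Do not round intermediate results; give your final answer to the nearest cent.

D_1 = 2066.12000
D_2 = 2270.66588
D_3 = 2495.46180
D_4 = 2742.51252
Terminal value at year 4: TV = D_4×(1+g_2)/(r−g_2) = 2780.90770/0.125 = 22247.26157
P_0 = D_1/(1+r)^1 + D_2/(1+r)^2 + D_3/(1+r)^3 + D_4/(1+r)^4 + TV/(1+r)^4
    = 1813.97717 + 1750.27297 + 1688.80597 + 1629.49759 + 13218.48445 = 20101.03815

20101.04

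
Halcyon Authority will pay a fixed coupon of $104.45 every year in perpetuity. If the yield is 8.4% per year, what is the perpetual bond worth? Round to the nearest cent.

$1243.45

Level perpetuity: PV = C / r = $104.45 / 0.084 = $1,243.45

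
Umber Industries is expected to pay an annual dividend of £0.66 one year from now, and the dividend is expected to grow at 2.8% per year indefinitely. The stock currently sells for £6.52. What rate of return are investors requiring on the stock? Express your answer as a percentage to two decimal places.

12.92%

P = D₁/(r − g) ⇒ r = D₁/P + g = £0.6600/£6.52 + 0.028 = 0.101227 + 0.028 = 0.129227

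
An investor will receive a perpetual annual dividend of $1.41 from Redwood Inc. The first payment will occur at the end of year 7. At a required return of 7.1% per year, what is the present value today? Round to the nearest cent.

$13.16

Value at end of year 6: C / r = $1.41 / 0.071 = $19.8592
Discount to today: PV = $19.8592 / (1 + 0.071)^6 = $19.8592 / 1.509165 = $13.16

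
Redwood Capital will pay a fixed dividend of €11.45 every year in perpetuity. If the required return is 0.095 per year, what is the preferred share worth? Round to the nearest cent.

€120.53

Level perpetuity: PV = C / r = €11.45 / 0.095 = €120.53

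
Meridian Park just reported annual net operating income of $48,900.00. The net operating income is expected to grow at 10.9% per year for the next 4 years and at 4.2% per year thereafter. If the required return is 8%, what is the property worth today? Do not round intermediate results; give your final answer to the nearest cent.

D_1 = 54230.10000
D_2 = 60141.18090
D_3 = 66696.56962
D_4 = 73966.49571
Terminal value at year 4: TV = D_4×(1+g_2)/(r−g_2) = 77073.08853/0.038 = 2028239.17174
P_0 = D_1/(1+r)^1 + D_2/(1+r)^2 + D_3/(1+r)^3 + D_4/(1+r)^4 + TV/(1+r)^4
    = 50213.05556 + 51561.36908 + 52945.88733 + 54367.58245 + 1490816.33984 = 1699904.23426

$1699904.23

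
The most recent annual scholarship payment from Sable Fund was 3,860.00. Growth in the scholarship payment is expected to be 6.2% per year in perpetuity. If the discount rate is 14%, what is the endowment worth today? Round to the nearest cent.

D₁ = D₀ × (1 + g) = 3,860.00 × 1.062 = 4,099.3200
Growing perpetuity: P = D₁ / (r − g) = 4,099.3200 / (0.14 − 0.062) = 52,555.38

52555.38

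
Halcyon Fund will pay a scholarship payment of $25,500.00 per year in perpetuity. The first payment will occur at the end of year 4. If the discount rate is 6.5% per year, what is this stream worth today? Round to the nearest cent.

Value at end of year 3: C / r = $25,500.00 / 0.065 = $392,307.6923
Discount to today: PV = $392,307.6923 / (1 + 0.065)^3 = $392,307.6923 / 1.207950 = $324,771.57

$324771.57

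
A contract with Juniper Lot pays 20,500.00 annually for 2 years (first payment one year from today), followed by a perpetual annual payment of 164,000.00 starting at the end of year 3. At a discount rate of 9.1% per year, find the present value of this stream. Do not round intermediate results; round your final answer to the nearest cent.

PV of 2-year annuity: 20,500.00 × [1 − (1+0.091)^−2] / 0.091 = 36012.92468
Perpetuity value at year 2: 164,000.00 / 0.091 = 1802197.80220
PV of perpetuity: 1802197.80220 / (1+0.091)^2 = 1514094.40476
Total PV = 36012.92468 + 1514094.40476 = 1550107.32944

1550107.33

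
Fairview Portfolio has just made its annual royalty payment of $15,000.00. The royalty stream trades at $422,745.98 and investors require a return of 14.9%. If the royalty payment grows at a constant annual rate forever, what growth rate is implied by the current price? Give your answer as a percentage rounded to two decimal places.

P = D₀(1+g)/(r−g) ⇒ P(r−g) = D₀(1+g) ⇒ g(P+D₀) = P·r − D₀
g = (P·r − D₀)/(P + D₀) = ($422,745.98×0.149 − $15,000.00) / ($422,745.98 + $15,000.00) = 0.109628

10.96%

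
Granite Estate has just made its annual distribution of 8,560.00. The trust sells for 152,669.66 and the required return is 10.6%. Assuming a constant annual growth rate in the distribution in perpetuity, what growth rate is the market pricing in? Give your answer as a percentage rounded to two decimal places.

P = D₀(1+g)/(r−g) ⇒ P(r−g) = D₀(1+g) ⇒ g(P+D₀) = P·r − D₀
g = (P·r − D₀)/(P + D₀) = (152,669.66×0.106 − 8,560.00) / (152,669.66 + 8,560.00) = 0.047280

4.73%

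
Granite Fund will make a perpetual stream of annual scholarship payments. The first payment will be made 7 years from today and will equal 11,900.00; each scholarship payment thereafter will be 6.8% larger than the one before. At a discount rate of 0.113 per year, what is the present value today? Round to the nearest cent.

Value at end of year 6: C₁ / (r − g) = 11,900.00 / (0.113 − 0.068) = 264,444.4444
Discount to today: PV = 264,444.4444 / (1 + 0.113)^6 = 264,444.4444 / 1.900951 = 139,111.64

139111.64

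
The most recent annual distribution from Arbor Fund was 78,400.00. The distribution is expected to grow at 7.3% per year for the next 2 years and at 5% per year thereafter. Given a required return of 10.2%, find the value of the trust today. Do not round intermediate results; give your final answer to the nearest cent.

1651518.22

D_1 = 84123.20000
D_2 = 90264.19360
Terminal value at year 2: TV = D_2×(1+g_2)/(r−g_2) = 94777.40328/0.052 = 1822642.37077
P_0 = D_1/(1+r)^1 + D_2/(1+r)^2 + TV/(1+r)^2
    = 76336.84211 + 74327.97784 + 1500853.39868 = 1651518.21862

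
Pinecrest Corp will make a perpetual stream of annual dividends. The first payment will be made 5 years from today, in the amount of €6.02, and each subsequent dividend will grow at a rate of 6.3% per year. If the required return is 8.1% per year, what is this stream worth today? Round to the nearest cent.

Value at end of year 4: C₁ / (r − g) = €6.02 / (0.081 − 0.063) = €334.4444
Discount to today: PV = €334.4444 / (1 + 0.081)^4 = €334.4444 / 1.365535 = €244.92

€244.92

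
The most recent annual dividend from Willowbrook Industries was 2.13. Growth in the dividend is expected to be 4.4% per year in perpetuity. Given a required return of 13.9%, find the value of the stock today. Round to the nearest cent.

D₁ = D₀ × (1 + g) = 2.13 × 1.044 = 2.2237
Growing perpetuity: P = D₁ / (r − g) = 2.2237 / (0.139 − 0.044) = 23.41

23.41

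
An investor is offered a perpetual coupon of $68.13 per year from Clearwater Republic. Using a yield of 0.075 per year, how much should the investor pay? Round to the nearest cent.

Level perpetuity: PV = C / r = $68.13 / 0.075 = $908.40

$908.40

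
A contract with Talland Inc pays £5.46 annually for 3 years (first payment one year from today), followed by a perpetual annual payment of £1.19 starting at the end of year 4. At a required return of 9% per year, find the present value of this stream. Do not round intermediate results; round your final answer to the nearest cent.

PV of 3-year annuity: £5.46 × [1 − (1+0.09)^−3] / 0.09 = 13.82087
Perpetuity value at year 3: £1.19 / 0.09 = 13.22222
PV of perpetuity: 13.22222 / (1+0.09)^3 = 10.20998
Total PV = 13.82087 + 10.20998 = 24.03085

£24.03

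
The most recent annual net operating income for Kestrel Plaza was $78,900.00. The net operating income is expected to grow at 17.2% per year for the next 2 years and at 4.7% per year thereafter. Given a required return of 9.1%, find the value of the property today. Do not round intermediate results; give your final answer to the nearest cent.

$2342398.40

D_1 = 92470.80000
D_2 = 108375.77760
Terminal value at year 2: TV = D_2×(1+g_2)/(r−g_2) = 113469.43915/0.044 = 2578850.88971
P_0 = D_1/(1+r)^1 + D_2/(1+r)^2 + TV/(1+r)^2
    = 84757.83685 + 91050.58184 + 2166589.98145 = 2342398.40013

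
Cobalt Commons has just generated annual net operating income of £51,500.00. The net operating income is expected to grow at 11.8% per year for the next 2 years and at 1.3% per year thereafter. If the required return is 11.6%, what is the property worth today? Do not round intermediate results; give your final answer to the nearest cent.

D_1 = 57577.00000
D_2 = 64371.08600
Terminal value at year 2: TV = D_2×(1+g_2)/(r−g_2) = 65207.91012/0.103 = 633086.50600
P_0 = D_1/(1+r)^1 + D_2/(1+r)^2 + TV/(1+r)^2
    = 51592.29391 + 51684.75321 + 508317.03890 = 611594.08602

£611594.09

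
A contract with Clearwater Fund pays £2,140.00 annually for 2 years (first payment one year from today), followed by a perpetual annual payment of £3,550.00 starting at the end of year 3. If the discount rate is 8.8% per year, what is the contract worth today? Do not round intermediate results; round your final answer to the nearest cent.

PV of 2-year annuity: £2,140.00 × [1 − (1+0.088)^−2] / 0.088 = 3774.73508
Perpetuity value at year 2: £3,550.00 / 0.088 = 40340.90909
PV of perpetuity: 40340.90909 / (1+0.088)^2 = 34079.08221
Total PV = 3774.73508 + 34079.08221 = 37853.81729

£37853.82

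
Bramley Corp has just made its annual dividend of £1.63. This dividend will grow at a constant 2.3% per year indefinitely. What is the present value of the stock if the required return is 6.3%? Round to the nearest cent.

D₁ = D₀ × (1 + g) = £1.63 × 1.023 = £1.6675
Growing perpetuity: P = D₁ / (r − g) = £1.6675 / (0.063 − 0.023) = £41.69

£41.69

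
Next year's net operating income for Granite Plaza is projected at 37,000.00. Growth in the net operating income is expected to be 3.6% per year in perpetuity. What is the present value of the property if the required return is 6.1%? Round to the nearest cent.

Growing perpetuity: P = D₁ / (r − g) = 37,000.0000 / (0.061 − 0.036) = 1,480,000.00

1480000.00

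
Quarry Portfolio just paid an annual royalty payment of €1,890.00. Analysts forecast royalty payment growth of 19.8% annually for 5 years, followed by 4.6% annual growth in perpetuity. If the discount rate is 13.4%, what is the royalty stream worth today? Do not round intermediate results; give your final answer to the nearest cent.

D_1 = 2264.22000
D_2 = 2712.53556
D_3 = 3249.61760
D_4 = 3893.04189
D_5 = 4663.86418
Terminal value at year 5: TV = D_5×(1+g_2)/(r−g_2) = 4878.40193/0.088 = 55436.38559
P_0 = D_1/(1+r)^1 + D_2/(1+r)^2 + D_3/(1+r)^3 + D_4/(1+r)^4 + D_5/(1+r)^5 + TV/(1+r)^5
    = 1996.66667 + 2109.35332 + 2228.39972 + 2354.16478 + 2487.02770 + 29561.71557 = 40737.32775

€40737.33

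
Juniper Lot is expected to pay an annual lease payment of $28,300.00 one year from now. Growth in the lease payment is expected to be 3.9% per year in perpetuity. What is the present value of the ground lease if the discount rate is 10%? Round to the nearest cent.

Growing perpetuity: P = D₁ / (r − g) = $28,300.0000 / (0.1 − 0.039) = $463,934.43

$463934.43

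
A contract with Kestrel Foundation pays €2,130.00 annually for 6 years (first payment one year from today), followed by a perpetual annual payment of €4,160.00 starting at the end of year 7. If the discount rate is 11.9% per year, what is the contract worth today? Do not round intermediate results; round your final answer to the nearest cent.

€26588.13

PV of 6-year annuity: €2,130.00 × [1 − (1+0.119)^−6] / 0.119 = 8782.15614
Perpetuity value at year 6: €4,160.00 / 0.119 = 34957.98319
PV of perpetuity: 34957.98319 / (1+0.119)^6 = 17805.97872
Total PV = 8782.15614 + 17805.97872 = 26588.13486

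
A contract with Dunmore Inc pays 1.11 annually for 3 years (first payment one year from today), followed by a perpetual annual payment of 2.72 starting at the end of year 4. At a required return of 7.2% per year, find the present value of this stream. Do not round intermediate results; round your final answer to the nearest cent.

33.57

PV of 3-year annuity: 1.11 × [1 − (1+0.072)^−3] / 0.072 = 2.90238
Perpetuity value at year 3: 2.72 / 0.072 = 37.77778
PV of perpetuity: 37.77778 / (1+0.072)^3 = 30.66564
Total PV = 2.90238 + 30.66564 = 33.56802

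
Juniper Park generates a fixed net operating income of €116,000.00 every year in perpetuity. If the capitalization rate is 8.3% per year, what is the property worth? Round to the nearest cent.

Level perpetuity: PV = C / r = €116,000.00 / 0.083 = €1,397,590.36

€1397590.36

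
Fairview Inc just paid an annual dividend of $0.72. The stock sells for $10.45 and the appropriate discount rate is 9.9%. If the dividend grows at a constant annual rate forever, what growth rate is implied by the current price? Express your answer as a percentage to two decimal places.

2.82%

P = D₀(1+g)/(r−g) ⇒ P(r−g) = D₀(1+g) ⇒ g(P+D₀) = P·r − D₀
g = (P·r − D₀)/(P + D₀) = ($10.45×0.099 − $0.72) / ($10.45 + $0.72) = 0.028160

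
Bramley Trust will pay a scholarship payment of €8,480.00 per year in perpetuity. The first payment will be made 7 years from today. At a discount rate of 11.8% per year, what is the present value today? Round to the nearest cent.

Value at end of year 6: C / r = €8,480.00 / 0.118 = €71,864.4068
Discount to today: PV = €71,864.4068 / (1 + 0.118)^6 = €71,864.4068 / 1.952769 = €36,801.29

€36801.29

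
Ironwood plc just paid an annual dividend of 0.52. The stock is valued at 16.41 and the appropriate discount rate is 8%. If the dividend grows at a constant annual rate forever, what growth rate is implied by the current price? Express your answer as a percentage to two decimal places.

P = D₀(1+g)/(r−g) ⇒ P(r−g) = D₀(1+g) ⇒ g(P+D₀) = P·r − D₀
g = (P·r − D₀)/(P + D₀) = (16.41×0.08 − 0.52) / (16.41 + 0.52) = 0.046828

4.68%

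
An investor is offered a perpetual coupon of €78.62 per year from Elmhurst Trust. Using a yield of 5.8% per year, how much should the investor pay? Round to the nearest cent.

€1355.52

Level perpetuity: PV = C / r = €78.62 / 0.058 = €1,355.52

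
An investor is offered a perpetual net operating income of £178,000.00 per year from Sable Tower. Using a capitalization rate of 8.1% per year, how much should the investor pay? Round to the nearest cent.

£2197530.86

Level perpetuity: PV = C / r = £178,000.00 / 0.081 = £2,197,530.86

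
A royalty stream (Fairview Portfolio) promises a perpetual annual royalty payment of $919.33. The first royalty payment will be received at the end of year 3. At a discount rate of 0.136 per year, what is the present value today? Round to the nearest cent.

Value at end of year 2: C / r = $919.33 / 0.136 = $6,759.7794
Discount to today: PV = $6,759.7794 / (1 + 0.136)^2 = $6,759.7794 / 1.290496 = $5,238.13

$5238.13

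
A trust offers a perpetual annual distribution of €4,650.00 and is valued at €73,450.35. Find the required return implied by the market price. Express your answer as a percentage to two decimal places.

P = C/r ⇒ r = C/P = €4,650.00/€73,450.35 = 0.063308

6.33%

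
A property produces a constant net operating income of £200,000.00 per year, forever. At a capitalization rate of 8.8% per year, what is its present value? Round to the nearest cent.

Level perpetuity: PV = C / r = £200,000.00 / 0.088 = £2,272,727.27

£2272727.27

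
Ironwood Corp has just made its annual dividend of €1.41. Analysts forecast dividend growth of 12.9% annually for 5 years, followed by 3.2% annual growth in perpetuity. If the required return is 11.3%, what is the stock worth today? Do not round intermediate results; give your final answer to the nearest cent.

D_1 = 1.59189
D_2 = 1.79724
D_3 = 2.02909
D_4 = 2.29084
D_5 = 2.58636
Terminal value at year 5: TV = D_5×(1+g_2)/(r−g_2) = 2.66912/0.081 = 32.95213
P_0 = D_1/(1+r)^1 + D_2/(1+r)^2 + D_3/(1+r)^3 + D_4/(1+r)^4 + D_5/(1+r)^5 + TV/(1+r)^5
    = 1.43027 + 1.45083 + 1.47169 + 1.49284 + 1.51430 + 19.29335 = 26.65329

€26.65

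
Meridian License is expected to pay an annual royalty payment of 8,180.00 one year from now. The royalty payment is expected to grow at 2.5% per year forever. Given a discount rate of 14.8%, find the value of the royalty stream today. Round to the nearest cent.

66504.07

Growing perpetuity: P = D₁ / (r − g) = 8,180.0000 / (0.148 − 0.025) = 66,504.07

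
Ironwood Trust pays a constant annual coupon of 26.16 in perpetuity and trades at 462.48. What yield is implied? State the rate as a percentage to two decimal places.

P = C/r ⇒ r = C/P = 26.16/462.48 = 0.056565

5.66%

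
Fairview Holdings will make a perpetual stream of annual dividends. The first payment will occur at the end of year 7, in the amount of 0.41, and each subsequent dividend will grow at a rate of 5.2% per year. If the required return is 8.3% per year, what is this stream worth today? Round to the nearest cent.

8.20

Value at end of year 6: C₁ / (r − g) = 0.41 / (0.083 − 0.052) = 13.2258
Discount to today: PV = 13.2258 / (1 + 0.083)^6 = 13.2258 / 1.613507 = 8.20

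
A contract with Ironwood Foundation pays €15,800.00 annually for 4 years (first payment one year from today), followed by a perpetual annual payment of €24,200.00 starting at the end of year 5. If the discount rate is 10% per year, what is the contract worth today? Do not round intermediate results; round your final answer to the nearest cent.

PV of 4-year annuity: €15,800.00 × [1 − (1+0.1)^−4] / 0.1 = 50083.87405
Perpetuity value at year 4: €24,200.00 / 0.1 = 242000.00000
PV of perpetuity: 242000.00000 / (1+0.1)^4 = 165289.25620
Total PV = 50083.87405 + 165289.25620 = 215373.13025

€215373.13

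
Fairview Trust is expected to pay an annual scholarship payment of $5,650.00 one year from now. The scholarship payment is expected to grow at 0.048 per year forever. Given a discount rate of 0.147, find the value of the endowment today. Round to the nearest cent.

Growing perpetuity: P = D₁ / (r − g) = $5,650.0000 / (0.147 − 0.048) = $57,070.71

$57070.71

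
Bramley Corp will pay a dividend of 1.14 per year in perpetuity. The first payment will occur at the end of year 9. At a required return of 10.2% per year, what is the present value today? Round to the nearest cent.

5.14

Value at end of year 8: C / r = 1.14 / 0.102 = 11.1765
Discount to today: PV = 11.1765 / (1 + 0.102)^8 = 11.1765 / 2.174967 = 5.14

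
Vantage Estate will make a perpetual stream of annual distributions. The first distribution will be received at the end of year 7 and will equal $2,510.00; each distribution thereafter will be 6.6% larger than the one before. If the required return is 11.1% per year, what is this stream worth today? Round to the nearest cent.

Value at end of year 6: C₁ / (r − g) = $2,510.00 / (0.111 − 0.066) = $55,777.7778
Discount to today: PV = $55,777.7778 / (1 + 0.111)^6 = $55,777.7778 / 1.880548 = $29,660.39

$29660.39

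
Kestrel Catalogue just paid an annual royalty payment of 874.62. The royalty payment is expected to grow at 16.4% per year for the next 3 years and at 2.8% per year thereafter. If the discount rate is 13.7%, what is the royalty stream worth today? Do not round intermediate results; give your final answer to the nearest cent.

D_1 = 1018.05768
D_2 = 1185.01914
D_3 = 1379.36228
Terminal value at year 3: TV = D_3×(1+g_2)/(r−g_2) = 1417.98442/0.109 = 13009.03140
P_0 = D_1/(1+r)^1 + D_2/(1+r)^2 + D_3/(1+r)^3 + TV/(1+r)^3
    = 895.38934 + 916.65188 + 938.41934 + 8850.41362 = 11600.87419

11600.87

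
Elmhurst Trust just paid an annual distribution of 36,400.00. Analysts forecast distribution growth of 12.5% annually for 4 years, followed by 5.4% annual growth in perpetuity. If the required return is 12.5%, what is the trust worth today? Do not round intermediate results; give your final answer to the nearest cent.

685960.56

D_1 = 40950.00000
D_2 = 46068.75000
D_3 = 51827.34375
D_4 = 58305.76172
Terminal value at year 4: TV = D_4×(1+g_2)/(r−g_2) = 61454.27285/0.071 = 865553.13875
P_0 = D_1/(1+r)^1 + D_2/(1+r)^2 + D_3/(1+r)^3 + D_4/(1+r)^4 + TV/(1+r)^4
    = 36400.00000 + 36400.00000 + 36400.00000 + 36400.00000 + 540360.56338 = 685960.56338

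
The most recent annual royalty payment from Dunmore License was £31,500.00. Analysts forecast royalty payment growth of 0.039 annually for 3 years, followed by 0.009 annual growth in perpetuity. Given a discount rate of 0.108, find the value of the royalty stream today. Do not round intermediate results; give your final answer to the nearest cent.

£347935.52

D_1 = 32728.50000
D_2 = 34004.91150
D_3 = 35331.10305
Terminal value at year 3: TV = D_3×(1+g_2)/(r−g_2) = 35649.08298/0.099 = 360091.74723
P_0 = D_1/(1+r)^1 + D_2/(1+r)^2 + D_3/(1+r)^3 + TV/(1+r)^3
    = 29538.35740 + 27698.87486 + 25973.94492 + 264724.34775 = 347935.52493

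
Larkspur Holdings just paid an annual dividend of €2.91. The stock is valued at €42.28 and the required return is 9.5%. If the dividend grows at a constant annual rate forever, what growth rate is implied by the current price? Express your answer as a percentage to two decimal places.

2.45%

P = D₀(1+g)/(r−g) ⇒ P(r−g) = D₀(1+g) ⇒ g(P+D₀) = P·r − D₀
g = (P·r − D₀)/(P + D₀) = (€42.28×0.095 − €2.91) / (€42.28 + €2.91) = 0.024488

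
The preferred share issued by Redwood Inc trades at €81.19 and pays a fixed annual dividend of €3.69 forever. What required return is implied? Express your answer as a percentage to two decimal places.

4.54%

P = C/r ⇒ r = C/P = €3.69/€81.19 = 0.045449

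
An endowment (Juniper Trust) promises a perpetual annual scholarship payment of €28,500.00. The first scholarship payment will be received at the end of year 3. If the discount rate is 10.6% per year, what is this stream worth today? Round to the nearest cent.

Value at end of year 2: C / r = €28,500.00 / 0.106 = €268,867.9245
Discount to today: PV = €268,867.9245 / (1 + 0.106)^2 = €268,867.9245 / 1.223236 = €219,800.53

€219800.53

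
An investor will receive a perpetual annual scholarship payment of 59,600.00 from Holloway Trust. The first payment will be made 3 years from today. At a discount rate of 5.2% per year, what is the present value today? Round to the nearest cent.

1035646.25

Value at end of year 2: C / r = 59,600.00 / 0.052 = 1,146,153.8462
Discount to today: PV = 1,146,153.8462 / (1 + 0.052)^2 = 1,146,153.8462 / 1.106704 = 1,035,646.25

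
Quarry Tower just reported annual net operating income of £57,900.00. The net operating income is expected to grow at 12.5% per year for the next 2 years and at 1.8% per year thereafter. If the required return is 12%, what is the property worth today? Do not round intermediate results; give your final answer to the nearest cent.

D_1 = 65137.50000
D_2 = 73279.68750
Terminal value at year 2: TV = D_2×(1+g_2)/(r−g_2) = 74598.72188/0.102 = 731360.01838
P_0 = D_1/(1+r)^1 + D_2/(1+r)^2 + TV/(1+r)^2
    = 58158.48214 + 58418.11822 + 583035.72894 = 699612.32931

£699612.33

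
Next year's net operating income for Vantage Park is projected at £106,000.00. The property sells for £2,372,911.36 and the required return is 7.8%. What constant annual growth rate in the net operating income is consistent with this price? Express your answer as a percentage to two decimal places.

P = D₁/(r−g) ⇒ g = r − D₁/P = 0.078 − £106,000.00/£2,372,911.36 = 0.033329

3.33%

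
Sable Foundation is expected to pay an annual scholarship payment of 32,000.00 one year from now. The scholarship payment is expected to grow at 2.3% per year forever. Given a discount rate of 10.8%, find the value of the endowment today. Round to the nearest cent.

376470.59

Growing perpetuity: P = D₁ / (r − g) = 32,000.0000 / (0.108 − 0.023) = 376,470.59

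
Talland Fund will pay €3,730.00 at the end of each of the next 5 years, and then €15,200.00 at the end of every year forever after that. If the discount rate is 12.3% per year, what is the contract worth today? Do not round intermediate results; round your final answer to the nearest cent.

PV of 5-year annuity: €3,730.00 × [1 − (1+0.123)^−5] / 0.123 = 13346.48354
Perpetuity value at year 5: €15,200.00 / 0.123 = 123577.23577
PV of perpetuity: 123577.23577 / (1+0.123)^5 = 69189.42082
Total PV = 13346.48354 + 69189.42082 = 82535.90436

€82535.90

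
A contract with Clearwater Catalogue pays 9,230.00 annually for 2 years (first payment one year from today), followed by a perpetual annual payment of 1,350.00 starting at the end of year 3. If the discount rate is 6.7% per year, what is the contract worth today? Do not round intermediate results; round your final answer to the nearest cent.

34455.90

PV of 2-year annuity: 9,230.00 × [1 − (1+0.067)^−2] / 0.067 = 16757.65862
Perpetuity value at year 2: 1,350.00 / 0.067 = 20149.25373
PV of perpetuity: 20149.25373 / (1+0.067)^2 = 17698.24191
Total PV = 16757.65862 + 17698.24191 = 34455.90052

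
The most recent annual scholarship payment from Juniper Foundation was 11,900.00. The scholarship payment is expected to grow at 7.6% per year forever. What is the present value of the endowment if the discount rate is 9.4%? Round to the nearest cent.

711355.56

D₁ = D₀ × (1 + g) = 11,900.00 × 1.076 = 12,804.4000
Growing perpetuity: P = D₁ / (r − g) = 12,804.4000 / (0.094 − 0.076) = 711,355.56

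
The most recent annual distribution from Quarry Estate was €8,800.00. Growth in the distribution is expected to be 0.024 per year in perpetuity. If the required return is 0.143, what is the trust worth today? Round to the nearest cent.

€75724.37

D₁ = D₀ × (1 + g) = €8,800.00 × 1.024 = €9,011.2000
Growing perpetuity: P = D₁ / (r − g) = €9,011.2000 / (0.143 − 0.024) = €75,724.37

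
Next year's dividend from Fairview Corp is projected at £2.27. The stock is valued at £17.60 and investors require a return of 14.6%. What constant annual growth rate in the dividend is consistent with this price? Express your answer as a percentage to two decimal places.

P = D₁/(r−g) ⇒ g = r − D₁/P = 0.146 − £2.27/£17.60 = 0.017023

1.70%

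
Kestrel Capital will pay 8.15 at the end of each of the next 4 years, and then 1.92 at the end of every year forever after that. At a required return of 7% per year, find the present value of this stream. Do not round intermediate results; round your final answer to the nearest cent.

PV of 4-year annuity: 8.15 × [1 − (1+0.07)^−4] / 0.07 = 27.60577
Perpetuity value at year 4: 1.92 / 0.07 = 27.42857
PV of perpetuity: 27.42857 / (1+0.07)^4 = 20.92513
Total PV = 27.60577 + 20.92513 = 48.53090

48.53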